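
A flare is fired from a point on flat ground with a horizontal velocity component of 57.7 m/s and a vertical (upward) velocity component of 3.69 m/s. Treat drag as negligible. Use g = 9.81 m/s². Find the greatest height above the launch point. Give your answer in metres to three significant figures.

0.694 m

Maximum height: H = v_y0² / (2g) = 3.690² / (2 × 9.81) = 0.6940 m.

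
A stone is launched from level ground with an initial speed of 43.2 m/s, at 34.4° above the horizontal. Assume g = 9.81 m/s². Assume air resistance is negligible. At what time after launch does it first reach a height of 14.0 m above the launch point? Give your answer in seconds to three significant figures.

Horizontal component vₓ = 43.20 cos 34.4° = 35.64 m/s; vertical v_y0 = 43.20 sin 34.4° = 24.41 m/s.
Set y = v_y0 t − ½ g t² = 14.0: 4.905 t² − 24.41 t + 14.0 = 0.
Quadratic formula: t = (24.41 ± √321.00) / 9.81 = (24.41 ± 17.92) / 9.81 → t = 0.6616 s or 4.314 s.
The first (ascending) time is 0.6616 s.

0.662 s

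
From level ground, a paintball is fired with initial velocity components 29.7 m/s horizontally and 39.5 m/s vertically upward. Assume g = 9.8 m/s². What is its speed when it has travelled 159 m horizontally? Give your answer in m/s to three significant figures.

Time to reach x = 159 m: t = x/vₓ = 159/29.70 = 5.354 s.
Vertical velocity there: v_y = v_y0 − g t = 39.50 − 9.80 × 5.354 = −12.96 m/s.
Speed: √(vₓ² + v_y²) = √(29.70² + 12.96²) = 32.41 m/s.

32.4 m/s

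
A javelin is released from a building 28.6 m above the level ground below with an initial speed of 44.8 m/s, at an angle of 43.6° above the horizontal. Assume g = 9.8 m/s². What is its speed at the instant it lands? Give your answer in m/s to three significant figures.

50.7 m/s

Resolve: vₓ = 44.80 cos 43.6° = 32.44 m/s and v_y0 = 44.80 sin 43.6° = 30.89 m/s.
The projectile lands when y = 28.6 + (30.89) t − ½·9.80·t² = 0. Positive root: t = (30.89 + √(30.89² + 2·9.80·28.6)) / 9.80 = (30.89 + 38.92) / 9.80 = 7.124 s.
Vertical velocity at impact: v_y = v_y0 − g t = 30.89 − 9.80 × 7.124 = −38.92 m/s.
Speed: |v| = √(vₓ² + v_y²) = √(32.44² + 38.92²) = 50.67 m/s.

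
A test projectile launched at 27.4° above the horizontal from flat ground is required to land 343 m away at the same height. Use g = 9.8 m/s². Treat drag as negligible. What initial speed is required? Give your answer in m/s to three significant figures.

64.1 m/s

Level-ground range: R = v₀² sin(2θ)/g, so v₀ = √(gR / sin 2θ).
v₀ = √(9.80 × 343 / sin 54.80°) = √(3361 / 0.8171) = √4113.6 = 64.14 m/s.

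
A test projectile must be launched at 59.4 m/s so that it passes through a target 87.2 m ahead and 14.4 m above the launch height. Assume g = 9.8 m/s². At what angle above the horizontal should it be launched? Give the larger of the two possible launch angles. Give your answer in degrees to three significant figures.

82.8°

Trajectory: y = x tanθ − g x² (1 + tan²θ)/(2v₀²). With x = 87.2, y = 14.4, v₀ = 59.4, g = 9.80:
10.56 tan²θ − 87.2 tanθ + (24.96) = 0.
tanθ = [87.2 ± √(87.2² − 4 × 10.56 × (24.96))] / (2 × 10.56) = (87.2 ± 80.93) / 21.12, giving tanθ = 0.2969 or 7.961.
θ = 16.54° or 82.84°; the larger is 82.84°.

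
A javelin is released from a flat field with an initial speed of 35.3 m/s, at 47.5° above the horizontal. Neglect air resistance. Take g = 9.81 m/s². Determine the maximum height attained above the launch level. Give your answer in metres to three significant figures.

34.5 m

Components: vₓ = 35.30 cos 47.5° = 23.85 m/s, v_y0 = 35.30 sin 47.5° = 26.03 m/s.
Maximum height: H = v_y0² / (2g) = 26.03² / (2 × 9.81) = 34.52 m.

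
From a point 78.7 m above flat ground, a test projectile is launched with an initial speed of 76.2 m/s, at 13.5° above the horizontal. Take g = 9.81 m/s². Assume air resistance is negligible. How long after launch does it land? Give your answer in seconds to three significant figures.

Resolve: vₓ = 76.20 cos 13.5° = 74.09 m/s and v_y0 = 76.20 sin 13.5° = 17.79 m/s.
With up positive and y = 0 at the ground: y(t) = 78.7 + (17.79) t − 4.905 t². Setting y = 0 and taking the positive root: t = [17.79 + √(17.79² + 2·9.81·78.7)] / 9.81 = (17.79 + 43.13) / 9.81 = 6.210 s.

6.21 s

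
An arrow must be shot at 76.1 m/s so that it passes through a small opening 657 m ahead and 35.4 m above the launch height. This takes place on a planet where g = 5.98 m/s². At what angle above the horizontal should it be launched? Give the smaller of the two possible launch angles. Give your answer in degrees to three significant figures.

Trajectory: y = x tanθ − g x² (1 + tan²θ)/(2v₀²). With x = 657, y = 35.4, v₀ = 76.1, g = 5.98:
222.9 tan²θ − 657 tanθ + (258.3) = 0.
tanθ = [657 ± √(657² − 4 × 222.9 × (258.3))] / (2 × 222.9) = (657 ± 448.8) / 445.7, giving tanθ = 0.4671 or 2.481.
θ = 25.04° or 68.05°; the smaller is 25.04°.

25.0°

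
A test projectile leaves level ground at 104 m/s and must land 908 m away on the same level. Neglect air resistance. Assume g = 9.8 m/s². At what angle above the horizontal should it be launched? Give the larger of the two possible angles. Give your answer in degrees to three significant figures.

R = v₀² sin 2θ / g gives sin 2θ = gR/v₀² = 9.80·908/104² = 0.8227.
2θ = 55.36° or 180° − 55.36° = 124.6°, so θ = 27.68° or 62.32°.
The larger angle is 62.32°.

62.3°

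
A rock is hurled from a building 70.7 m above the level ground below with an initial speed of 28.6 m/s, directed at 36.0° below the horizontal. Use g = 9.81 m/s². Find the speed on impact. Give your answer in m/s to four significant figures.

46.96 m/s

Components: vₓ = 28.60 cos 36.0° = 23.14 m/s, v_y0 = −16.81 m/s (downward).
With up positive and y = 0 at the ground: y(t) = 70.7 + (−16.81) t − 4.905 t². Setting y = 0 and taking the positive root: t = [−16.81 + √(16.81² + 2·9.81·70.7)] / 9.81 = (−16.81 + 40.86) / 9.81 = 2.452 s.
Vertical velocity at impact: v_y = v_y0 − g t = −16.81 − 9.81 × 2.452 = −40.86 m/s.
Speed: |v| = √(vₓ² + v_y²) = √(23.14² + 40.86²) = 46.96 m/s.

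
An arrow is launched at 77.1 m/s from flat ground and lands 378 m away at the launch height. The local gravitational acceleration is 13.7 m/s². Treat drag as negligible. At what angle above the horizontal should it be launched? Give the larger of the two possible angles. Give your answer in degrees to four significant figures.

59.70°

From R = (v₀²/g) sin 2θ: sin 2θ = 13.7 × 378 / 5944.4 = 0.8712.
2θ = 60.60° or 180° − 60.60° = 119.4°, so θ = 30.30° or 59.70°.
The larger angle is 59.70°.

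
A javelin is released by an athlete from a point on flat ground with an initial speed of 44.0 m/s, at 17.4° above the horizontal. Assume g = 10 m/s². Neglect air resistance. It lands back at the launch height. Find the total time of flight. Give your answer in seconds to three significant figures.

Horizontal component vₓ = 44.00 cos 17.4° = 41.99 m/s; vertical v_y0 = 44.00 sin 17.4° = 13.16 m/s.
Time of flight on level ground: T = 2 v_y0 / g = 2 × 13.16 / 10.0 = 2.632 s.

2.63 s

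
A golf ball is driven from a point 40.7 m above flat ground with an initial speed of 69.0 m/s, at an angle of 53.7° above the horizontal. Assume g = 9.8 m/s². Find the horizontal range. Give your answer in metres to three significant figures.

Components: vₓ = 69.00 cos 53.7° = 40.85 m/s, v_y0 = 69.00 sin 53.7° = 55.61 m/s.
With up positive and y = 0 at the ground: y(t) = 40.7 + (55.61) t − 4.900 t². Setting y = 0 and taking the positive root: t = [55.61 + √(55.61² + 2·9.80·40.7)] / 9.80 = (55.61 + 62.37) / 9.80 = 12.04 s.
Horizontal distance: R = vₓ t = 40.85 × 12.04 = 491.8 m.

492 m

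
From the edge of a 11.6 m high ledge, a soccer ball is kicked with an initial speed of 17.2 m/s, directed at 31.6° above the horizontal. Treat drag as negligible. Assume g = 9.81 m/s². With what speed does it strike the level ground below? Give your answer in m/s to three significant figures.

Resolve: vₓ = 17.20 cos 31.6° = 14.65 m/s and v_y0 = 17.20 sin 31.6° = 9.013 m/s.
With up positive and y = 0 at the ground: y(t) = 11.6 + (9.013) t − 4.905 t². Setting y = 0 and taking the positive root: t = [9.013 + √(9.013² + 2·9.81·11.6)] / 9.81 = (9.013 + 17.57) / 9.81 = 2.710 s.
Vertical velocity at impact: v_y = v_y0 − g t = 9.013 − 9.81 × 2.710 = −17.57 m/s.
Speed: |v| = √(vₓ² + v_y²) = √(14.65² + 17.57²) = 22.88 m/s.

22.9 m/s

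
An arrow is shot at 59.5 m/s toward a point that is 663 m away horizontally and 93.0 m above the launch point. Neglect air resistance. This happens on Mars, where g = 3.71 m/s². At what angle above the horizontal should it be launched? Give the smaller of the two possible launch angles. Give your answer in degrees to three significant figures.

Trajectory: y = x tanθ − g x² (1 + tan²θ)/(2v₀²). With x = 663, y = 93.0, v₀ = 59.5, g = 3.71:
230.3 tan²θ − 663 tanθ + (323.3) = 0.
tanθ = [663 ± √(663² − 4 × 230.3 × (323.3))] / (2 × 230.3) = (663 ± 376.4) / 460.6, giving tanθ = 0.6221 or 2.256.
θ = 31.89° or 66.10°; the smaller is 31.89°.

31.9°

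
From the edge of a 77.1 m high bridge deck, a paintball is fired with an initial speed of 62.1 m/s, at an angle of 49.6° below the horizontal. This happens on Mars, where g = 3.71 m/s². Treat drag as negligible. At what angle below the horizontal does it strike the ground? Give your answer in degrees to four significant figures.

52.78°

Horizontal component vₓ = 62.10 cos 49.6° = 40.25 m/s; vertical v_y0 = −47.29 m/s (downward).
With up positive and y = 0 at the ground: y(t) = 77.1 + (−47.29) t − 1.855 t². Setting y = 0 and taking the positive root: t = [−47.29 + √(47.29² + 2·3.71·77.1)] / 3.71 = (−47.29 + 53.00) / 3.71 = 1.538 s.
At impact: v_y = v_y0 − g t = −53.00 m/s; vₓ = 40.25 m/s.
Angle below horizontal: arctan(|v_y|/vₓ) = arctan(53.00/40.25) = 52.78°.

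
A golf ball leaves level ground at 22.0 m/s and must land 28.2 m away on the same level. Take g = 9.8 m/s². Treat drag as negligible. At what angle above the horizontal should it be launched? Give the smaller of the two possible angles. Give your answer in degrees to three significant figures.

17.4°

R = v₀² sin 2θ / g gives sin 2θ = gR/v₀² = 9.80·28.2/22.0² = 0.5710.
2θ = 34.82° or 180° − 34.82° = 145.2°, so θ = 17.41° or 72.59°.
The smaller angle is 17.41°.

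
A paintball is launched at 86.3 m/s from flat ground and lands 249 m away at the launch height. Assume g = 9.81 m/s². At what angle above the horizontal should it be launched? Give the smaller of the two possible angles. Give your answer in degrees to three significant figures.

Level-ground range R = v₀² sin(2θ)/g ⇒ sin(2θ) = gR/v₀² = 9.81 × 249 / 86.3² = 0.3280.
2θ = 19.15° or 180° − 19.15° = 160.9°, so θ = 9.573° or 80.43°.
The smaller angle is 9.573°.

9.57°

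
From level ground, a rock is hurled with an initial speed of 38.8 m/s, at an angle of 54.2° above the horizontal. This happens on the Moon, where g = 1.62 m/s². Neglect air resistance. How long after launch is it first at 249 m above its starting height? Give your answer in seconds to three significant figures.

Horizontal component vₓ = 38.80 cos 54.2° = 22.70 m/s; vertical v_y0 = 38.80 sin 54.2° = 31.47 m/s.
Set y = v_y0 t − ½ g t² = 249: 0.8100 t² − 31.47 t + 249 = 0.
Quadratic formula: t = (31.47 ± √183.56) / 1.62 = (31.47 ± 13.55) / 1.62 → t = 11.06 s or 27.79 s.
The first (ascending) time is 11.06 s.

11.1 s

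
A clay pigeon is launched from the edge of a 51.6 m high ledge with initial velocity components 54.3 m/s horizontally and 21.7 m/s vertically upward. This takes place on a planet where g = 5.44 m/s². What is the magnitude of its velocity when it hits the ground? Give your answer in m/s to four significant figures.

63.09 m/s

The projectile lands when y = 51.6 + (21.70) t − ½·5.44·t² = 0. Positive root: t = (21.70 + √(21.70² + 2·5.44·51.6)) / 5.44 = (21.70 + 32.13) / 5.44 = 9.895 s.
Vertical velocity at impact: v_y = v_y0 − g t = 21.70 − 5.44 × 9.895 = −32.13 m/s.
Speed: |v| = √(vₓ² + v_y²) = √(54.30² + 32.13²) = 63.09 m/s.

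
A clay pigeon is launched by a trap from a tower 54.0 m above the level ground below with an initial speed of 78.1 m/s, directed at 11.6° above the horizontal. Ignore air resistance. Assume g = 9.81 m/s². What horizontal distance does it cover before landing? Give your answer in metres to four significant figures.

Horizontal component vₓ = 78.10 cos 11.6° = 76.50 m/s; vertical v_y0 = 78.10 sin 11.6° = 15.70 m/s.
With up positive and y = 0 at the ground: y(t) = 54.0 + (15.70) t − 4.905 t². Setting y = 0 and taking the positive root: t = [15.70 + √(15.70² + 2·9.81·54.0)] / 9.81 = (15.70 + 36.14) / 9.81 = 5.285 s.
Horizontal distance: R = vₓ t = 76.50 × 5.285 = 404.3 m.

404.3 m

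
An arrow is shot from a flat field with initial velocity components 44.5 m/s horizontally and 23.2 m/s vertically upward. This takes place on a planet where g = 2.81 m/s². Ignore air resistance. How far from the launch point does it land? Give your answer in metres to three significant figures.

Flight time T = 2 v_y0 / g = 16.51 s.
Horizontal distance R = vₓ T = 44.50 × 16.51 = 734.8 m.

735 m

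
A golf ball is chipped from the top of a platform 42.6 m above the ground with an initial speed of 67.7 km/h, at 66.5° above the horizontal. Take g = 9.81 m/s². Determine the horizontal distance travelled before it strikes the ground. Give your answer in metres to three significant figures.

Convert: 67.7 km/h = 67.7/3.6 = 18.81 m/s.
Resolve: vₓ = 18.81 cos 66.5° = 7.499 m/s and v_y0 = 18.81 sin 66.5° = 17.25 m/s.
Vertical motion (up positive, ground at y = 0): 4.905 t² − (17.25) t − 42.6 = 0, so t = (17.25 + √(17.25² + 2·9.81·42.6)) / 9.81 = (17.25 + 33.66) / 9.81 = 5.190 s.
Horizontal distance: R = vₓ t = 7.499 × 5.190 = 38.91 m.

38.9 m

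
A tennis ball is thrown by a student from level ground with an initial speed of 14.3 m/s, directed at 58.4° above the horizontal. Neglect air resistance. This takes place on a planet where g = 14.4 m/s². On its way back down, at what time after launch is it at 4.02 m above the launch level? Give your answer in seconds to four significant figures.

1.242 s

Horizontal component vₓ = 14.30 cos 58.4° = 7.493 m/s; vertical v_y0 = 14.30 sin 58.4° = 12.18 m/s.
Height y(t) = 12.18 t − 7.200 t² = 4.02 gives 7.200 t² − 12.18 t + 4.02 = 0.
t = [12.18 ± √(12.18² − 2·14.4·4.02)] / 14.4 = (12.18 ± 5.707) / 14.4, so t = 0.4495 s or t = 1.242 s.
The descending-branch root is 1.242 s.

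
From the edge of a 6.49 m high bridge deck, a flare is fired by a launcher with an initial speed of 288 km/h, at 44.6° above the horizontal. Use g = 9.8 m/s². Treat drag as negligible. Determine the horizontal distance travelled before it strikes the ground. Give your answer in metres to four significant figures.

659.5 m

Convert: 288 km/h = 288/3.6 = 80.00 m/s.
Components: vₓ = 80.00 cos 44.6° = 56.96 m/s, v_y0 = 80.00 sin 44.6° = 56.17 m/s.
Vertical motion (up positive, ground at y = 0): 4.900 t² − (56.17) t − 6.49 = 0, so t = (56.17 + √(56.17² + 2·9.80·6.49)) / 9.80 = (56.17 + 57.29) / 9.80 = 11.58 s.
Horizontal distance: R = vₓ t = 56.96 × 11.58 = 659.5 m.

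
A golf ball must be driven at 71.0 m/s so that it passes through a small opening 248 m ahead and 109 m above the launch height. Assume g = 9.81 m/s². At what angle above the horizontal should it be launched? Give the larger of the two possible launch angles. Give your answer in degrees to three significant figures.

73.1°

Trajectory: y = x tanθ − g x² (1 + tan²θ)/(2v₀²). With x = 248, y = 109, v₀ = 71.0, g = 9.81:
59.84 tan²θ − 248 tanθ + (168.8) = 0.
tanθ = [248 ± √(248² − 4 × 59.84 × (168.8))] / (2 × 59.84) = (248 ± 145.2) / 119.7, giving tanθ = 0.8588 or 3.285.
θ = 40.66° or 73.07°; the larger is 73.07°.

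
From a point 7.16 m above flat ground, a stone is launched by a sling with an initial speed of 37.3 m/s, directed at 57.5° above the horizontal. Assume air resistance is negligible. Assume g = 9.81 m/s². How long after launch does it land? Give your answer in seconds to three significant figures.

Components: vₓ = 37.30 cos 57.5° = 20.04 m/s, v_y0 = 37.30 sin 57.5° = 31.46 m/s.
Vertical motion (up positive, ground at y = 0): 4.905 t² − (31.46) t − 7.16 = 0, so t = (31.46 + √(31.46² + 2·9.81·7.16)) / 9.81 = (31.46 + 33.62) / 9.81 = 6.634 s.

6.63 s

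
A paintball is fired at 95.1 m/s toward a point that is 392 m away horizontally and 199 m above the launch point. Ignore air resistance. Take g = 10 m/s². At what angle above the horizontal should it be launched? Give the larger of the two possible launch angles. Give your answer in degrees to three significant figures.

74.9°

Trajectory: y = x tanθ − g x² (1 + tan²θ)/(2v₀²). With x = 392, y = 199, v₀ = 95.1, g = 10.0:
84.95 tan²θ − 392 tanθ + (284.0) = 0.
tanθ = [392 ± √(392² − 4 × 84.95 × (284.0))] / (2 × 84.95) = (392 ± 239.1) / 169.9, giving tanθ = 0.8999 or 3.714.
θ = 41.98° or 74.93°; the larger is 74.93°.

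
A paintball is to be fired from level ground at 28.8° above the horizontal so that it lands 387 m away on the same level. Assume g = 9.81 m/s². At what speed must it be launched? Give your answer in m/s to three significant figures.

67.1 m/s

Level-ground range: R = v₀² sin(2θ)/g, so v₀ = √(gR / sin 2θ).
v₀ = √(9.81 × 387 / sin 57.60°) = √(3796 / 0.8443) = √4496.4 = 67.06 m/s.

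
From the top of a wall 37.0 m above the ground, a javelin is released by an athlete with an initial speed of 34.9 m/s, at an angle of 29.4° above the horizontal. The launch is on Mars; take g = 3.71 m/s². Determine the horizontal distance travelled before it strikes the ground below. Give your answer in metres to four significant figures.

Resolve: vₓ = 34.90 cos 29.4° = 30.41 m/s and v_y0 = 34.90 sin 29.4° = 17.13 m/s.
Vertical motion (up positive, ground at y = 0): 1.855 t² − (17.13) t − 37.0 = 0, so t = (17.13 + √(17.13² + 2·3.71·37.0)) / 3.71 = (17.13 + 23.83) / 3.71 = 11.04 s.
Horizontal distance: R = vₓ t = 30.41 × 11.04 = 335.7 m.

335.7 m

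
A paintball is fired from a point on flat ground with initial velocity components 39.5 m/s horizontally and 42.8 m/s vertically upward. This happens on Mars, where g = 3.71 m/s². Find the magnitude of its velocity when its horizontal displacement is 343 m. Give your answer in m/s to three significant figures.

40.9 m/s

At x = 343 m, t = x/vₓ = 343/39.50 = 8.684 s.
Vertical velocity there: v_y = v_y0 − g t = 42.80 − 3.71 × 8.684 = 10.58 m/s.
Speed: √(vₓ² + v_y²) = √(39.50² + 10.58²) = 40.89 m/s.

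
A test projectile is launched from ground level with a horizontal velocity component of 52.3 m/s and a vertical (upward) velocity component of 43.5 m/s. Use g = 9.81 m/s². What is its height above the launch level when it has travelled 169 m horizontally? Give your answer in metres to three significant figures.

89.3 m

Time to reach x = 169 m: t = x/vₓ = 169/52.30 = 3.231 s.
Height: y = v_y0 t − ½ g t² = 43.50 × 3.231 − 4.905 × 3.231² = 140.6 − 51.22 = 89.35 m.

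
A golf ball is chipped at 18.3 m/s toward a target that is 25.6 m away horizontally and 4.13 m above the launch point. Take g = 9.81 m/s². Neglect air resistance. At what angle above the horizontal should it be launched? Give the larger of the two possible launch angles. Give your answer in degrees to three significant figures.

Trajectory: y = x tanθ − g x² (1 + tan²θ)/(2v₀²). With x = 25.6, y = 4.13, v₀ = 18.3, g = 9.81:
9.599 tan²θ − 25.6 tanθ + (13.73) = 0.
tanθ = [25.6 ± √(25.6² − 4 × 9.599 × (13.73))] / (2 × 9.599) = (25.6 ± 11.32) / 19.20, giving tanθ = 0.7436 or 1.923.
θ = 36.64° or 62.53°; the larger is 62.53°.

62.5°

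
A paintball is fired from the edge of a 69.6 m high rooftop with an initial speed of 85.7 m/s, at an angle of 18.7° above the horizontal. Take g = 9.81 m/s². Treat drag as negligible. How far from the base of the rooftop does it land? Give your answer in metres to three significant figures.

vₓ = 85.70 cos 18.7° = 81.18 m/s; v_y0 = 85.70 sin 18.7° = 27.48 m/s.
The projectile lands when y = 69.6 + (27.48) t − ½·9.81·t² = 0. Positive root: t = (27.48 + √(27.48² + 2·9.81·69.6)) / 9.81 = (27.48 + 46.05) / 9.81 = 7.495 s.
Horizontal distance: R = vₓ t = 81.18 × 7.495 = 608.4 m.

608 m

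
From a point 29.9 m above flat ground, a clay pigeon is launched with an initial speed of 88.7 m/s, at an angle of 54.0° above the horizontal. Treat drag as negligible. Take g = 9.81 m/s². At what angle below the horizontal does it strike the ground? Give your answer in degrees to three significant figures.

vₓ = 88.70 cos 54.0° = 52.14 m/s; v_y0 = 88.70 sin 54.0° = 71.76 m/s.
Vertical motion (up positive, ground at y = 0): 4.905 t² − (71.76) t − 29.9 = 0, so t = (71.76 + √(71.76² + 2·9.81·29.9)) / 9.81 = (71.76 + 75.74) / 9.81 = 15.04 s.
At impact: v_y = v_y0 − g t = −75.74 m/s; vₓ = 52.14 m/s.
Angle below horizontal: arctan(|v_y|/vₓ) = arctan(75.74/52.14) = 55.46°.

55.5°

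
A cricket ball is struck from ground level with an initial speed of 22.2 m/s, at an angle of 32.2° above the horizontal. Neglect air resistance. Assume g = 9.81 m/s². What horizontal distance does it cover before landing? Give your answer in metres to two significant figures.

45 m

Resolve: vₓ = 22.20 cos 32.2° = 18.79 m/s and v_y0 = 22.20 sin 32.2° = 11.83 m/s.
Time aloft: T = 2 v_y0 / g = 2 × 11.83 / 9.81 = 2.412 s.
Range: R = vₓ T = 18.79 × 2.412 = 45.31 m.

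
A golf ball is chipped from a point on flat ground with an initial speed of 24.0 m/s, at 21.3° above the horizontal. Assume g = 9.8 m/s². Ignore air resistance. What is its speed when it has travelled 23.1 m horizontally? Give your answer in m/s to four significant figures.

22.40 m/s

Horizontal component vₓ = 24.00 cos 21.3° = 22.36 m/s; vertical v_y0 = 24.00 sin 21.3° = 8.718 m/s.
Time to reach x = 23.1 m: t = x/vₓ = 23.1/22.36 = 1.033 s.
Vertical velocity there: v_y = v_y0 − g t = 8.718 − 9.80 × 1.033 = −1.406 m/s.
Speed: √(vₓ² + v_y²) = √(22.36² + 1.406²) = 22.40 m/s.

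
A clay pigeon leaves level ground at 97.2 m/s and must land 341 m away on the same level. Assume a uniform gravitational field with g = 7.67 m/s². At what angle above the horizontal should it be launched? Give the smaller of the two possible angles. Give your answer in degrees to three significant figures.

8.04°

R = v₀² sin 2θ / g gives sin 2θ = gR/v₀² = 7.67·341/97.2² = 0.2768.
2θ = 16.07° or 180° − 16.07° = 163.9°, so θ = 8.036° or 81.96°.
The smaller angle is 8.036°.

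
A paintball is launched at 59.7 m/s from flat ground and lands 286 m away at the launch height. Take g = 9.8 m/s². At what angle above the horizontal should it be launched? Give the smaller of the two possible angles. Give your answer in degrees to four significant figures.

25.93°

Level-ground range R = v₀² sin(2θ)/g ⇒ sin(2θ) = gR/v₀² = 9.80 × 286 / 59.7² = 0.7864.
2θ = 51.85° or 180° − 51.85° = 128.1°, so θ = 25.93° or 64.07°.
The smaller angle is 25.93°.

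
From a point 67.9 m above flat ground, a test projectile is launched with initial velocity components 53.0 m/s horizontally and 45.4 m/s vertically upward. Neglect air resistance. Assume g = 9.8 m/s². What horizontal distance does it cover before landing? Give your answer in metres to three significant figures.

561 m

The projectile lands when y = 67.9 + (45.40) t − ½·9.80·t² = 0. Positive root: t = (45.40 + √(45.40² + 2·9.80·67.9)) / 9.80 = (45.40 + 58.24) / 9.80 = 10.58 s.
Horizontal distance: R = vₓ t = 53.00 × 10.58 = 560.5 m.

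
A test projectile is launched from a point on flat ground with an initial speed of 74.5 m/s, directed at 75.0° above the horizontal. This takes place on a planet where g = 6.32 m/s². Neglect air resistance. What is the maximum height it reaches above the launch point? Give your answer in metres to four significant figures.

Resolve: vₓ = 74.50 cos 75.0° = 19.28 m/s and v_y0 = 74.50 sin 75.0° = 71.96 m/s.
Peak height H = v_y0² / (2g) = 5178.5 / 12.64 = 409.7 m.

409.7 m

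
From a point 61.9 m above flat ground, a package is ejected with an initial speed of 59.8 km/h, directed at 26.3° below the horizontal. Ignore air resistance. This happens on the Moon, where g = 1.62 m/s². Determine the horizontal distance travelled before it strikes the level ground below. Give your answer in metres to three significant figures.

Convert: 59.8 km/h = 59.8/3.6 = 16.61 m/s.
vₓ = 16.61 cos 26.3° = 14.89 m/s; v_y0 = −7.360 m/s (downward).
The projectile lands when y = 61.9 + (−7.360) t − ½·1.62·t² = 0. Positive root: t = (−7.360 + √(7.360² + 2·1.62·61.9)) / 1.62 = (−7.360 + 15.96) / 1.62 = 5.309 s.
Horizontal distance: R = vₓ t = 14.89 × 5.309 = 79.06 m.

79.1 m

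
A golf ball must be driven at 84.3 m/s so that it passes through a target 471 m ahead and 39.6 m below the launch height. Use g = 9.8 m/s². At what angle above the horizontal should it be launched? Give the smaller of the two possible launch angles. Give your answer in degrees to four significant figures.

Trajectory: y = x tanθ − g x² (1 + tan²θ)/(2v₀²). With x = 471, y = −39.6, v₀ = 84.3, g = 9.80:
153.0 tan²θ − 471 tanθ + (113.4) = 0.
tanθ = [471 ± √(471² − 4 × 153.0 × (113.4))] / (2 × 153.0) = (471 ± 390.5) / 305.9, giving tanθ = 0.2632 or 2.816.
θ = 14.74° or 70.45°; the smaller is 14.74°.

14.74°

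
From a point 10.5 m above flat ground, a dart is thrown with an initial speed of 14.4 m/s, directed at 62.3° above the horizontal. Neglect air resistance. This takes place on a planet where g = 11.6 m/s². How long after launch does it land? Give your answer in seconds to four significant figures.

Horizontal component vₓ = 14.40 cos 62.3° = 6.694 m/s; vertical v_y0 = 14.40 sin 62.3° = 12.75 m/s.
Vertical motion (up positive, ground at y = 0): 5.800 t² − (12.75) t − 10.5 = 0, so t = (12.75 + √(12.75² + 2·11.6·10.5)) / 11.6 = (12.75 + 20.15) / 11.6 = 2.836 s.

2.836 s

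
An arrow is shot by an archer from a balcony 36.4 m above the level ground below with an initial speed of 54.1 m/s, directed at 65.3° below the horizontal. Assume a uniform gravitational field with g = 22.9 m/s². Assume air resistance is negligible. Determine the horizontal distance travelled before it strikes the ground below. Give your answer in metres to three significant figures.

14.6 m

vₓ = 54.10 cos 65.3° = 22.61 m/s; v_y0 = −49.15 m/s (downward).
Vertical motion (up positive, ground at y = 0): 11.45 t² − (−49.15) t − 36.4 = 0, so t = (−49.15 + √(49.15² + 2·22.9·36.4)) / 22.9 = (−49.15 + 63.90) / 22.9 = 0.6440 s.
Horizontal distance: R = vₓ t = 22.61 × 0.6440 = 14.56 m.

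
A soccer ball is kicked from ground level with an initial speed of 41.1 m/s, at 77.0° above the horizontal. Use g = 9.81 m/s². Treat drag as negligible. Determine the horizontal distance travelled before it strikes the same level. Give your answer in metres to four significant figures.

75.48 m

Resolve: vₓ = 41.10 cos 77.0° = 9.245 m/s and v_y0 = 41.10 sin 77.0° = 40.05 m/s.
Time aloft: T = 2 v_y0 / g = 2 × 40.05 / 9.81 = 8.164 s.
Horizontal distance R = vₓ T = 9.245 × 8.164 = 75.48 m.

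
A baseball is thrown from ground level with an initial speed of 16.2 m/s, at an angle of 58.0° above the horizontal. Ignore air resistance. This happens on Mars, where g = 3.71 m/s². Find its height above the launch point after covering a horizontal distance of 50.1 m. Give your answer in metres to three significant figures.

Horizontal component vₓ = 16.20 cos 58.0° = 8.585 m/s; vertical v_y0 = 16.20 sin 58.0° = 13.74 m/s.
At x = 50.1 m, t = x/vₓ = 50.1/8.585 = 5.836 s.
Height: y = v_y0 t − ½ g t² = 13.74 × 5.836 − 1.855 × 5.836² = 80.18 − 63.18 = 17.00 m.

17.0 m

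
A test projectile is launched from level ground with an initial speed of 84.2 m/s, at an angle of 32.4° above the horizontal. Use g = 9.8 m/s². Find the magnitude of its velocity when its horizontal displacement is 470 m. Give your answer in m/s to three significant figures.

Resolve: vₓ = 84.20 cos 32.4° = 71.09 m/s and v_y0 = 84.20 sin 32.4° = 45.12 m/s.
At x = 470 m, t = x/vₓ = 470/71.09 = 6.611 s.
Vertical velocity there: v_y = v_y0 − g t = 45.12 − 9.80 × 6.611 = −19.67 m/s.
Speed: √(vₓ² + v_y²) = √(71.09² + 19.67²) = 73.76 m/s.

73.8 m/s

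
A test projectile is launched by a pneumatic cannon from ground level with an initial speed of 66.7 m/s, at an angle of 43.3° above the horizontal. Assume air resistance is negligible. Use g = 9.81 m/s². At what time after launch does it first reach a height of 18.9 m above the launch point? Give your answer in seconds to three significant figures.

Resolve: vₓ = 66.70 cos 43.3° = 48.54 m/s and v_y0 = 66.70 sin 43.3° = 45.74 m/s.
Set y = v_y0 t − ½ g t² = 18.9: 4.905 t² − 45.74 t + 18.9 = 0.
t = [45.74 ± √(45.74² − 2·9.81·18.9)] / 9.81 = (45.74 ± 41.49) / 9.81, so t = 0.4333 s or t = 8.893 s.
The first (ascending) time is 0.4333 s.

0.433 s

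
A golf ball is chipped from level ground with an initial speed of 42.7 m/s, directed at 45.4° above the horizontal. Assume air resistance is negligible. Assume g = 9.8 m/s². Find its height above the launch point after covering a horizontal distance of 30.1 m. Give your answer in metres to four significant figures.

vₓ = 42.70 cos 45.4° = 29.98 m/s; v_y0 = 42.70 sin 45.4° = 30.40 m/s.
Time to reach x = 30.1 m: t = x/vₓ = 30.1/29.98 = 1.004 s.
Height: y = v_y0 t − ½ g t² = 30.40 × 1.004 − 4.900 × 1.004² = 30.52 − 4.939 = 25.58 m.

25.58 m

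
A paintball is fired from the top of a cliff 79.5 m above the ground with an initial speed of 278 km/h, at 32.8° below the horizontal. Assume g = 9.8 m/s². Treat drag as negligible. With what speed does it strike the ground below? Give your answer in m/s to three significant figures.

Convert: 278 km/h = 278/3.6 = 77.22 m/s.
vₓ = 77.22 cos 32.8° = 64.91 m/s; v_y0 = −41.83 m/s (downward).
The projectile lands when y = 79.5 + (−41.83) t − ½·9.80·t² = 0. Positive root: t = (−41.83 + √(41.83² + 2·9.80·79.5)) / 9.80 = (−41.83 + 57.52) / 9.80 = 1.600 s.
Vertical velocity at impact: v_y = v_y0 − g t = −41.83 − 9.80 × 1.600 = −57.52 m/s.
Speed: |v| = √(vₓ² + v_y²) = √(64.91² + 57.52²) = 86.73 m/s.

86.7 m/s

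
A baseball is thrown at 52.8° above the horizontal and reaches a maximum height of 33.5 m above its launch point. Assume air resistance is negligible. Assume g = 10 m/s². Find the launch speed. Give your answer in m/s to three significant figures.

At the peak v_y = 0, so v_y0 = √(2gH) = √(2 × 10.0 × 33.5) = 25.88 m/s.
v_y0 = v₀ sin θ ⇒ v₀ = 25.88 / sin 52.8° = 32.50 m/s.

32.5 m/s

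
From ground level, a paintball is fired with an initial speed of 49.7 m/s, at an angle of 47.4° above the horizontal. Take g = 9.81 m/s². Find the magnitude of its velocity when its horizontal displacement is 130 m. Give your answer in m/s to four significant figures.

33.67 m/s

Horizontal component vₓ = 49.70 cos 47.4° = 33.64 m/s; vertical v_y0 = 49.70 sin 47.4° = 36.58 m/s.
Time to reach x = 130 m: t = x/vₓ = 130/33.64 = 3.864 s.
Vertical velocity there: v_y = v_y0 − g t = 36.58 − 9.81 × 3.864 = −1.325 m/s.
Speed: √(vₓ² + v_y²) = √(33.64² + 1.325²) = 33.67 m/s.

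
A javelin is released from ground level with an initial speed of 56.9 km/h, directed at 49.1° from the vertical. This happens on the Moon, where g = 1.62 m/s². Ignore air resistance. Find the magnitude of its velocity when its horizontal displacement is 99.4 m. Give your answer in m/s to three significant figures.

Convert: 56.9 km/h = 56.9/3.6 = 15.81 m/s.
Components: vₓ = 15.81 sin 49.1° = 11.95 m/s, v_y0 = 15.81 cos 49.1° = 10.35 m/s.
x = vₓ t ⇒ t = 99.4/11.95 = 8.320 s.
Vertical velocity there: v_y = v_y0 − g t = 10.35 − 1.62 × 8.320 = −3.130 m/s.
Speed: √(vₓ² + v_y²) = √(11.95² + 3.130²) = 12.35 m/s.

12.3 m/s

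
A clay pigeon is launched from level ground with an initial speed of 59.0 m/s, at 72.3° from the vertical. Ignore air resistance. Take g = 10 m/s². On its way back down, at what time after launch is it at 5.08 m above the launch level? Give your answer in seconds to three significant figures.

3.28 s

Horizontal component vₓ = 59.00 sin 72.3° = 56.21 m/s; vertical v_y0 = 59.00 cos 72.3° = 17.94 m/s.
Require v_y0 t − ½ g t² = 5.08, i.e. 5.000 t² − 17.94 t + 5.08 = 0.
Quadratic formula: t = (17.94 ± √220.17) / 10.0 = (17.94 ± 14.84) / 10.0 → t = 0.3100 s or 3.278 s.
The descending-branch root is 3.278 s.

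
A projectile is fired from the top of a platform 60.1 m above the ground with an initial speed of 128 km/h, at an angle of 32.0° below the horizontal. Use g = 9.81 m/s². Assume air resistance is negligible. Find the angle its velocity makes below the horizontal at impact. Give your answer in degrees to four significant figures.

52.41°

Convert: 128 km/h = 128/3.6 = 35.56 m/s.
Horizontal component vₓ = 35.56 cos 32.0° = 30.15 m/s; vertical v_y0 = −18.84 m/s (downward).
With up positive and y = 0 at the ground: y(t) = 60.1 + (−18.84) t − 4.905 t². Setting y = 0 and taking the positive root: t = [−18.84 + √(18.84² + 2·9.81·60.1)] / 9.81 = (−18.84 + 39.17) / 9.81 = 2.072 s.
At impact: v_y = v_y0 − g t = −39.17 m/s; vₓ = 30.15 m/s.
Angle below horizontal: arctan(|v_y|/vₓ) = arctan(39.17/30.15) = 52.41°.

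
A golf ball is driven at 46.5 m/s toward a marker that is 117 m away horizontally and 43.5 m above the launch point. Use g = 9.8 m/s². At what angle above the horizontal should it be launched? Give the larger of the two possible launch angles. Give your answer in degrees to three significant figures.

Trajectory: y = x tanθ − g x² (1 + tan²θ)/(2v₀²). With x = 117, y = 43.5, v₀ = 46.5, g = 9.80:
31.02 tan²θ − 117 tanθ + (74.52) = 0.
tanθ = [117 ± √(117² − 4 × 31.02 × (74.52))] / (2 × 31.02) = (117 ± 66.65) / 62.04, giving tanθ = 0.8116 or 2.960.
θ = 39.06° or 71.33°; the larger is 71.33°.

71.3°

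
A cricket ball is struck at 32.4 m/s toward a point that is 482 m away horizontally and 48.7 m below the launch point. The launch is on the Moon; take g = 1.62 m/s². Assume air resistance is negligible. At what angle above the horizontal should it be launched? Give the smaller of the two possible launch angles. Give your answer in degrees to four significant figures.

Trajectory: y = x tanθ − g x² (1 + tan²θ)/(2v₀²). With x = 482, y = −48.7, v₀ = 32.4, g = 1.62:
179.3 tan²θ − 482 tanθ + (130.6) = 0.
tanθ = [482 ± √(482² − 4 × 179.3 × (130.6))] / (2 × 179.3) = (482 ± 372.4) / 358.5, giving tanθ = 0.3056 or 2.383.
θ = 16.99° or 67.24°; the smaller is 16.99°.

16.99°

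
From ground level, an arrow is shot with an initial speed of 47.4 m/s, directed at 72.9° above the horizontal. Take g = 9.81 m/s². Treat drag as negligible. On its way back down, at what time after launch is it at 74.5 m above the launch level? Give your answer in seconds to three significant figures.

7.10 s

Horizontal component vₓ = 47.40 cos 72.9° = 13.94 m/s; vertical v_y0 = 47.40 sin 72.9° = 45.30 m/s.
Height y(t) = 45.30 t − 4.905 t² = 74.5 gives 4.905 t² − 45.30 t + 74.5 = 0.
Quadratic formula: t = (45.30 ± √590.82) / 9.81 = (45.30 ± 24.31) / 9.81 → t = 2.140 s or 7.096 s.
The descending-branch root is 7.096 s.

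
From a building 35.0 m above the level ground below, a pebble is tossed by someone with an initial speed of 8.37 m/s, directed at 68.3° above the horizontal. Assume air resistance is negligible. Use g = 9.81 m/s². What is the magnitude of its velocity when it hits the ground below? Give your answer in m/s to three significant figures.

vₓ = 8.370 cos 68.3° = 3.095 m/s; v_y0 = 8.370 sin 68.3° = 7.777 m/s.
With up positive and y = 0 at the ground: y(t) = 35.0 + (7.777) t − 4.905 t². Setting y = 0 and taking the positive root: t = [7.777 + √(7.777² + 2·9.81·35.0)] / 9.81 = (7.777 + 27.33) / 9.81 = 3.579 s.
Vertical velocity at impact: v_y = v_y0 − g t = 7.777 − 9.81 × 3.579 = −27.33 m/s.
Speed: |v| = √(vₓ² + v_y²) = √(3.095² + 27.33²) = 27.51 m/s.

27.5 m/s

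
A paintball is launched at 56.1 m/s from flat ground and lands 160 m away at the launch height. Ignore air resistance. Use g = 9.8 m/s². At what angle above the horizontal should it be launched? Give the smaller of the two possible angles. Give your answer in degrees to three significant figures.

14.9°

Level-ground range R = v₀² sin(2θ)/g ⇒ sin(2θ) = gR/v₀² = 9.80 × 160 / 56.1² = 0.4982.
2θ = 29.88° or 180° − 29.88° = 150.1°, so θ = 14.94° or 75.06°.
The smaller angle is 14.94°.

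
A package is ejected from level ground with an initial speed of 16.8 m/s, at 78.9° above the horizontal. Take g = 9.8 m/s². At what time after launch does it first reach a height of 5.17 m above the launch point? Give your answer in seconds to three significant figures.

vₓ = 16.80 cos 78.9° = 3.234 m/s; v_y0 = 16.80 sin 78.9° = 16.49 m/s.
Set y = v_y0 t − ½ g t² = 5.17: 4.900 t² − 16.49 t + 5.17 = 0.
t = [16.49 ± √(16.49² − 2·9.80·5.17)] / 9.80 = (16.49 ± 13.06) / 9.80, so t = 0.3500 s or t = 3.014 s.
The first (ascending) time is 0.3500 s.

0.350 s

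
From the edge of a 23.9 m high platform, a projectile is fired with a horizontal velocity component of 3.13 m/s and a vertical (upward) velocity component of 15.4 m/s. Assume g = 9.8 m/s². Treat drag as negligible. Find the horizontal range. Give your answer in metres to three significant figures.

13.4 m

With up positive and y = 0 at the ground: y(t) = 23.9 + (15.40) t − 4.900 t². Setting y = 0 and taking the positive root: t = [15.40 + √(15.40² + 2·9.80·23.9)] / 9.80 = (15.40 + 26.56) / 9.80 = 4.282 s.
Horizontal distance: R = vₓ t = 3.130 × 4.282 = 13.40 m.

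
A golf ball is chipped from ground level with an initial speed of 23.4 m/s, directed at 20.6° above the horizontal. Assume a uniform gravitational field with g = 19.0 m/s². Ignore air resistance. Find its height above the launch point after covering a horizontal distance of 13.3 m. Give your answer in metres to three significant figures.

Components: vₓ = 23.40 cos 20.6° = 21.90 m/s, v_y0 = 23.40 sin 20.6° = 8.233 m/s.
Time to reach x = 13.3 m: t = x/vₓ = 13.3/21.90 = 0.6072 s.
Height: y = v_y0 t − ½ g t² = 8.233 × 0.6072 − 9.500 × 0.6072² = 4.999 − 3.503 = 1.497 m.

1.50 m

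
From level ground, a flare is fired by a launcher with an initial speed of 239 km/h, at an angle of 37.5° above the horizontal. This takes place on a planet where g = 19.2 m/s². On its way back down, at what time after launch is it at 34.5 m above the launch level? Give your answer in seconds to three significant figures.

3.02 s

Convert: 239 km/h = 239/3.6 = 66.39 m/s.
Components: vₓ = 66.39 cos 37.5° = 52.67 m/s, v_y0 = 66.39 sin 37.5° = 40.41 m/s.
Set y = v_y0 t − ½ g t² = 34.5: 9.600 t² − 40.41 t + 34.5 = 0.
t = [40.41 ± √(40.41² − 2·19.2·34.5)] / 19.2 = (40.41 ± 17.57) / 19.2, so t = 1.190 s or t = 3.020 s.
The descending-branch root is 3.020 s.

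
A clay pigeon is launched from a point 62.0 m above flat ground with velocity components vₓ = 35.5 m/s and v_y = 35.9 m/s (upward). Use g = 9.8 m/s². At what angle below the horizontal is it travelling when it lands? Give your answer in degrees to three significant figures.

The projectile lands when y = 62.0 + (35.90) t − ½·9.80·t² = 0. Positive root: t = (35.90 + √(35.90² + 2·9.80·62.0)) / 9.80 = (35.90 + 50.04) / 9.80 = 8.769 s.
At impact: v_y = v_y0 − g t = −50.04 m/s; vₓ = 35.50 m/s.
Angle below horizontal: arctan(|v_y|/vₓ) = arctan(50.04/35.50) = 54.65°.

54.6°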